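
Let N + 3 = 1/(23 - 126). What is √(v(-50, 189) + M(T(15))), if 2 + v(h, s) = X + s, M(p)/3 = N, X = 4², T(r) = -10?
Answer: √2057837/103 ≈ 13.927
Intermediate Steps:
N = -310/103 (N = -3 + 1/(23 - 126) = -3 + 1/(-103) = -3 - 1/103 = -310/103 ≈ -3.0097)
X = 16
M(p) = -930/103 (M(p) = 3*(-310/103) = -930/103)
v(h, s) = 14 + s (v(h, s) = -2 + (16 + s) = 14 + s)
√(v(-50, 189) + M(T(15))) = √((14 + 189) - 930/103) = √(203 - 930/103) = √(19979/103) = √2057837/103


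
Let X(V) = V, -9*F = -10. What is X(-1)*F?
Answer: -10/9 ≈ -1.1111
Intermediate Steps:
F = 10/9 (F = -⅑*(-10) = 10/9 ≈ 1.1111)
X(-1)*F = -1*10/9 = -10/9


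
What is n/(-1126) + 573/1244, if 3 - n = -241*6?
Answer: -578679/700372 ≈ -0.82625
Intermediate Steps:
n = 1449 (n = 3 - (-241)*6 = 3 - 1*(-1446) = 3 + 1446 = 1449)
n/(-1126) + 573/1244 = 1449/(-1126) + 573/1244 = 1449*(-1/1126) + 573*(1/1244) = -1449/1126 + 573/1244 = -578679/700372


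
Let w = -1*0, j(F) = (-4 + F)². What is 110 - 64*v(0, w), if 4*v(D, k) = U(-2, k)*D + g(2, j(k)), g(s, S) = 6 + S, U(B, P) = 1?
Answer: -242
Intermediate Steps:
w = 0
v(D, k) = 3/2 + D/4 + (-4 + k)²/4 (v(D, k) = (1*D + (6 + (-4 + k)²))/4 = (D + (6 + (-4 + k)²))/4 = (6 + D + (-4 + k)²)/4 = 3/2 + D/4 + (-4 + k)²/4)
110 - 64*v(0, w) = 110 - 64*(3/2 + (¼)*0 + (-4 + 0)²/4) = 110 - 64*(3/2 + 0 + (¼)*(-4)²) = 110 - 64*(3/2 + 0 + (¼)*16) = 110 - 64*(3/2 + 0 + 4) = 110 - 64*11/2 = 110 - 352 = -242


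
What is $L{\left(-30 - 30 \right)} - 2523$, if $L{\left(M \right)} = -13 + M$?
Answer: $-2596$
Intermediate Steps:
$L{\left(-30 - 30 \right)} - 2523 = \left(-13 - 60\right) - 2523 = -73 - 2523 = -2596$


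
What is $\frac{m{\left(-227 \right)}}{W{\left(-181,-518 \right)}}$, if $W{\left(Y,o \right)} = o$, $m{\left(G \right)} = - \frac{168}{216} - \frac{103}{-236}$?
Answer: $\frac{725}{1100232} \approx 0.00065895$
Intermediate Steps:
$m{\left(G \right)} = - \frac{725}{2124}$ ($m{\left(G \right)} = \left(-168\right) \frac{1}{216} - - \frac{103}{236} = - \frac{7}{9} + \frac{103}{236} = - \frac{725}{2124}$)
$\frac{m{\left(-227 \right)}}{W{\left(-181,-518 \right)}} = - \frac{725}{2124 \left(-518\right)} = \left(- \frac{725}{2124}\right) \left(- \frac{1}{518}\right) = \frac{725}{1100232}$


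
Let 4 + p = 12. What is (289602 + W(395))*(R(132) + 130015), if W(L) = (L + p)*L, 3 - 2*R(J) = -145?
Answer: 58382252043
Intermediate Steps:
p = 8 (p = -4 + 12 = 8)
R(J) = 74 (R(J) = 3/2 - ½*(-145) = 3/2 + 145/2 = 74)
W(L) = L*(8 + L) (W(L) = (L + 8)*L = (8 + L)*L = L*(8 + L))
(289602 + W(395))*(R(132) + 130015) = (289602 + 395*(8 + 395))*(74 + 130015) = (289602 + 395*403)*130089 = (289602 + 159185)*130089 = 448787*130089 = 58382252043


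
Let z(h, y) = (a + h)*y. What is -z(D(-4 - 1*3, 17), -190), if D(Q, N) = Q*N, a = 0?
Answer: -22610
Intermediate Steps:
D(Q, N) = N*Q
z(h, y) = h*y (z(h, y) = (0 + h)*y = h*y)
-z(D(-4 - 1*3, 17), -190) = -17*(-4 - 1*3)*(-190) = -17*(-4 - 3)*(-190) = -17*(-7)*(-190) = -(-119)*(-190) = -1*22610 = -22610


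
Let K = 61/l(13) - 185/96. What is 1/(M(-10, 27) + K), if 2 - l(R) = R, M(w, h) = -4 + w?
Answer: -1056/22675 ≈ -0.046571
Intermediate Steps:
l(R) = 2 - R
K = -7891/1056 (K = 61/(2 - 1*13) - 185/96 = 61/(2 - 13) - 185*1/96 = 61/(-11) - 185/96 = 61*(-1/11) - 185/96 = -61/11 - 185/96 = -7891/1056 ≈ -7.4725)
1/(M(-10, 27) + K) = 1/((-4 - 10) - 7891/1056) = 1/(-14 - 7891/1056) = 1/(-22675/1056) = -1056/22675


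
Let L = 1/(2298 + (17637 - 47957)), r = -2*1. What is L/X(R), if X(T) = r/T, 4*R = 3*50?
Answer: 75/112088 ≈ 0.00066912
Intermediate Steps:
R = 75/2 (R = (3*50)/4 = (1/4)*150 = 75/2 ≈ 37.500)
r = -2
L = -1/28022 (L = 1/(2298 - 30320) = 1/(-28022) = -1/28022 ≈ -3.5686e-5)
X(T) = -2/T
L/X(R) = -1/(28022*((-2/75/2))) = -1/(28022*((-2*2/75))) = -1/(28022*(-4/75)) = -1/28022*(-75/4) = 75/112088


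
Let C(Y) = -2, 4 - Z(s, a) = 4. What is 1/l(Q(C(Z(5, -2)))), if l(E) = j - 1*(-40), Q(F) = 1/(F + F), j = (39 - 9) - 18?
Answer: 1/52 ≈ 0.019231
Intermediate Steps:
j = 12 (j = 30 - 18 = 12)
Z(s, a) = 0 (Z(s, a) = 4 - 1*4 = 4 - 4 = 0)
Q(F) = 1/(2*F)
l(E) = 52 (l(E) = 12 - 1*(-40) = 12 + 40 = 52)
1/l(Q(C(Z(5, -2)))) = 1/52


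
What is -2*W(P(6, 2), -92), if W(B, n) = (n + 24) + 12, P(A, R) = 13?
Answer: 112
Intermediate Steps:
W(B, n) = 36 + n (W(B, n) = (24 + n) + 12 = 36 + n)
-2*W(P(6, 2), -92) = -2*(36 - 92) = -2*(-56) = 112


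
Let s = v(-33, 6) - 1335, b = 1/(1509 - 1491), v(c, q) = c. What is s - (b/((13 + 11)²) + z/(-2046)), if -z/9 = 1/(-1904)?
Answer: -575549202103/420723072 ≈ -1368.0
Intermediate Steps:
z = 9/1904 (z = -9/(-1904) = -9*(-1/1904) = 9/1904 ≈ 0.0047269)
b = 1/18 ≈ 0.055556
s = -1368 (s = -33 - 1335 = -1368)
s - (b/((13 + 11)²) + z/(-2046)) = -1368 - (1/(18*((13 + 11)²)) + (9/1904)/(-2046)) = -1368 - (1/(18*(24²)) + (9/1904)*(-1/2046)) = -1368 - ((1/18)/576 - 3/1298528) = -1368 - ((1/18)*(1/576) - 3/1298528) = -1368 - (1/10368 - 3/1298528) = -1368 - 1*39607/420723072 = -1368 - 39607/420723072 = -575549202103/420723072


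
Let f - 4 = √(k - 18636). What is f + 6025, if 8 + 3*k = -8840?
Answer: 6029 + 2*I*√48567/3 ≈ 6029.0 + 146.92*I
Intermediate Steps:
k = -8848/3 (k = -8/3 + (⅓)*(-8840) = -8/3 - 8840/3 = -8848/3 ≈ -2949.3)
f = 4 + 2*I*√48567/3 (f = 4 + √(-8848/3 - 18636) = 4 + √(-64756/3) = 4 + 2*I*√48567/3 ≈ 4.0 + 146.92*I)
f + 6025 = (4 + 2*I*√48567/3) + 6025 = 6029 + 2*I*√48567/3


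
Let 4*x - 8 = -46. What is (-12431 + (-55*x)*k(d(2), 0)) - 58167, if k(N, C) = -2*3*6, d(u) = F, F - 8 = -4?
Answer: -89408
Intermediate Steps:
x = -19/2 (x = 2 + (¼)*(-46) = 2 - 23/2 = -19/2 ≈ -9.5000)
F = 4 (F = 8 - 4 = 4)
d(u) = 4
k(N, C) = -36 (k(N, C) = -6*6 = -36)
(-12431 + (-55*x)*k(d(2), 0)) - 58167 = (-12431 - 55*(-19/2)*(-36)) - 58167 = (-12431 + (1045/2)*(-36)) - 58167 = (-12431 - 18810) - 58167 = -31241 - 58167 = -89408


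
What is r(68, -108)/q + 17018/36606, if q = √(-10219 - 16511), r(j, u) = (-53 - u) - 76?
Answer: 8509/18303 + 7*I*√330/990 ≈ 0.4649 + 0.12845*I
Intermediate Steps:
r(j, u) = -129 - u
q = 9*I*√330 (q = √(-26730) = 9*I*√330 ≈ 163.49*I)
r(68, -108)/q + 17018/36606 = (-129 - 1*(-108))/((9*I*√330)) + 17018/36606 = (-129 + 108)*(-I*√330/2970) + 17018*(1/36606) = -(-7)*I*√330/990 + 8509/18303 = 7*I*√330/990 + 8509/18303 = 8509/18303 + 7*I*√330/990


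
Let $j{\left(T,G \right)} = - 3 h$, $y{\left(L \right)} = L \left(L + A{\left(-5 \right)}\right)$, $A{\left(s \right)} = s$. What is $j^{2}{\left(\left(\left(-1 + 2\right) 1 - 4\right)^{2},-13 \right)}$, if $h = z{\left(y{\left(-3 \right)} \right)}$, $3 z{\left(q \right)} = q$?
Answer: $576$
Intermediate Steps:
$y{\left(L \right)} = L \left(-5 + L\right)$ ($y{\left(L \right)} = L \left(L - 5\right) = L \left(-5 + L\right)$)
$z{\left(q \right)} = \frac{q}{3}$
$h = 8$ ($h = \frac{\left(-3\right) \left(-5 - 3\right)}{3} = \frac{\left(-3\right) \left(-8\right)}{3} = \frac{1}{3} \cdot 24 = 8$)
$j{\left(T,G \right)} = -24$ ($j{\left(T,G \right)} = \left(-3\right) 8 = -24$)
$j^{2}{\left(\left(\left(-1 + 2\right) 1 - 4\right)^{2},-13 \right)} = \left(-24\right)^{2} = 576$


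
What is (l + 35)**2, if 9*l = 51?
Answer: 14884/9 ≈ 1653.8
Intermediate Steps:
l = 17/3 (l = (1/9)*51 = 17/3 ≈ 5.6667)
(l + 35)**2 = (17/3 + 35)**2 = (122/3)**2 = 14884/9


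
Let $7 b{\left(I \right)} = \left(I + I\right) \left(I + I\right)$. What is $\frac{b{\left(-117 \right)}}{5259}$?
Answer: $\frac{18252}{12271} \approx 1.4874$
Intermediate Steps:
$b{\left(I \right)} = \frac{4 I^{2}}{7}$ ($b{\left(I \right)} = \frac{\left(I + I\right) \left(I + I\right)}{7} = \frac{2 I 2 I}{7} = \frac{4 I^{2}}{7}$)
$\frac{b{\left(-117 \right)}}{5259} = \frac{\frac{4}{7} \left(-117\right)^{2}}{5259} = \frac{4}{7} \cdot 13689 \cdot \frac{1}{5259} = \frac{54756}{7} \cdot \frac{1}{5259} = \frac{18252}{12271}$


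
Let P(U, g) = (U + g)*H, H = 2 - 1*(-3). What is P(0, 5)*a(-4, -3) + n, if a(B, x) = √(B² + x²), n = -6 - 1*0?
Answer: 119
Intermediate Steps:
H = 5 (H = 2 + 3 = 5)
n = -6 (n = -6 + 0 = -6)
P(U, g) = 5*U + 5*g (P(U, g) = (U + g)*5 = 5*U + 5*g)
P(0, 5)*a(-4, -3) + n = (5*0 + 5*5)*√((-4)² + (-3)²) - 6 = (0 + 25)*√(16 + 9) - 6 = 25*√25 - 6 = 25*5 - 6 = 125 - 6 = 119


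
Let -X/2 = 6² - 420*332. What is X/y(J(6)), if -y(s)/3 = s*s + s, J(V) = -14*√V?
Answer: -92936/1175 - 23234*√6/24675 ≈ -81.401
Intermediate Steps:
y(s) = -3*s - 3*s² (y(s) = -3*(s*s + s) = -3*(s² + s) = -3*(s + s²) = -3*s - 3*s²)
X = 278808 (X = -2*(6² - 420*332) = -2*(36 - 139440) = -2*(-139404) = 278808)
X/y(J(6)) = 278808/((-3*(-14*√6)*(1 - 14*√6))) = 278808/((42*√6*(1 - 14*√6))) = 278808*(√6/(252*(1 - 14*√6))) = 23234*√6/(21*(1 - 14*√6))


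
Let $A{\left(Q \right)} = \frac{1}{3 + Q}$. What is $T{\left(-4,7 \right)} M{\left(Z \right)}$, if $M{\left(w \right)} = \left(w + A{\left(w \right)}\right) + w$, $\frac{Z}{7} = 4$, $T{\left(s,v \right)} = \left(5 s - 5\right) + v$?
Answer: $- \frac{31266}{31} \approx -1008.6$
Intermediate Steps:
$T{\left(s,v \right)} = -5 + v + 5 s$ ($T{\left(s,v \right)} = \left(-5 + 5 s\right) + v = -5 + v + 5 s$)
$Z = 28$ ($Z = 7 \cdot 4 = 28$)
$M{\left(w \right)} = \frac{1}{3 + w} + 2 w$ ($M{\left(w \right)} = \left(w + \frac{1}{3 + w}\right) + w = \frac{1}{3 + w} + 2 w$)
$T{\left(-4,7 \right)} M{\left(Z \right)} = \left(-5 + 7 + 5 \left(-4\right)\right) \frac{1 + 2 \cdot 28 \left(3 + 28\right)}{3 + 28} = \left(-5 + 7 - 20\right) \frac{1 + 2 \cdot 28 \cdot 31}{31} = - 18 \frac{1 + 1736}{31} = - 18 \cdot \frac{1}{31} \cdot 1737 = \left(-18\right) \frac{1737}{31} = - \frac{31266}{31}$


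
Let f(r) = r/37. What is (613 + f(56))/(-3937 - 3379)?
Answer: -22737/270692 ≈ -0.083996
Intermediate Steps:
f(r) = r/37 (f(r) = r*(1/37) = r/37)
(613 + f(56))/(-3937 - 3379) = (613 + (1/37)*56)/(-3937 - 3379) = (613 + 56/37)/(-7316) = (22737/37)*(-1/7316) = -22737/270692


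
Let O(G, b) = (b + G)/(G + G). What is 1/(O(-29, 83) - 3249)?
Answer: -29/94248 ≈ -0.00030770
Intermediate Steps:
O(G, b) = (G + b)/(2*G) (O(G, b) = (G + b)/((2*G)) = (G + b)*(1/(2*G)) = (G + b)/(2*G))
1/(O(-29, 83) - 3249) = 1/((½)*(-29 + 83)/(-29) - 3249) = 1/((½)*(-1/29)*54 - 3249) = 1/(-27/29 - 3249) = 1/(-94248/29) = -29/94248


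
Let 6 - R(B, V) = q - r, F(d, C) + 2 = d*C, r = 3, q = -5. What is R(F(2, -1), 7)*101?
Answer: 1414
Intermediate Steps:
F(d, C) = -2 + C*d (F(d, C) = -2 + d*C = -2 + C*d)
R(B, V) = 14 (R(B, V) = 6 - (-5 - 1*3) = 6 - (-5 - 3) = 6 - 1*(-8) = 6 + 8 = 14)
R(F(2, -1), 7)*101 = 14*101 = 1414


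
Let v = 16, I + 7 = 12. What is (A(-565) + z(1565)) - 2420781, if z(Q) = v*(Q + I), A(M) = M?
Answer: -2396226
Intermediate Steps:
I = 5 (I = -7 + 12 = 5)
z(Q) = 80 + 16*Q (z(Q) = 16*(Q + 5) = 16*(5 + Q) = 80 + 16*Q)
(A(-565) + z(1565)) - 2420781 = (-565 + (80 + 16*1565)) - 2420781 = (-565 + (80 + 25040)) - 2420781 = (-565 + 25120) - 2420781 = 24555 - 2420781 = -2396226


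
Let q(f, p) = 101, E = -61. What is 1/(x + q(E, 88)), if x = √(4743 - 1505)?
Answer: 101/6963 - √3238/6963 ≈ 0.0063330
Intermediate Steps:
x = √3238 ≈ 56.903
1/(x + q(E, 88)) = 1/(√3238 + 101) = 1/(101 + √3238)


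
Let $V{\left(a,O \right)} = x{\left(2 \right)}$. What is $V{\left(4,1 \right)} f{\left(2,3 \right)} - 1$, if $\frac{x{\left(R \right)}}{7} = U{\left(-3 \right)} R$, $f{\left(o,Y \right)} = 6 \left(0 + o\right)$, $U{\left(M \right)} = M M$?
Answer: $1511$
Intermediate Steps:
$U{\left(M \right)} = M^{2}$
$f{\left(o,Y \right)} = 6 o$
$x{\left(R \right)} = 63 R$ ($x{\left(R \right)} = 7 \left(-3\right)^{2} R = 7 \cdot 9 R = 63 R$)
$V{\left(a,O \right)} = 126$ ($V{\left(a,O \right)} = 63 \cdot 2 = 126$)
$V{\left(4,1 \right)} f{\left(2,3 \right)} - 1 = 126 \cdot 6 \cdot 2 - 1 = 126 \cdot 12 - 1 = 1512 - 1 = 1511$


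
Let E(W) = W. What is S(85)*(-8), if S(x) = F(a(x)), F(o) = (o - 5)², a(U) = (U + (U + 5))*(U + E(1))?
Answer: -1810816200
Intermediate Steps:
a(U) = (1 + U)*(5 + 2*U) (a(U) = (U + (U + 5))*(U + 1) = (U + (5 + U))*(1 + U) = (5 + 2*U)*(1 + U) = (1 + U)*(5 + 2*U))
F(o) = (-5 + o)²
S(x) = (2*x² + 7*x)² (S(x) = (-5 + (5 + 2*x² + 7*x))² = (2*x² + 7*x)²)
S(85)*(-8) = (85²*(7 + 2*85)²)*(-8) = (7225*(7 + 170)²)*(-8) = (7225*177²)*(-8) = (7225*31329)*(-8) = 226352025*(-8) = -1810816200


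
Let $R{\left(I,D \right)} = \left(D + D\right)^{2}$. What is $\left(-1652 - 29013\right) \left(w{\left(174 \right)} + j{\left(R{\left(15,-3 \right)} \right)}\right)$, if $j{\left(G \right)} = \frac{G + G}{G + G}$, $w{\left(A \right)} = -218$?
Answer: $6654305$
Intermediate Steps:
$R{\left(I,D \right)} = 4 D^{2}$ ($R{\left(I,D \right)} = \left(2 D\right)^{2} = 4 D^{2}$)
$j{\left(G \right)} = 1$ ($j{\left(G \right)} = \frac{2 G}{2 G} = 2 G \frac{1}{2 G} = 1$)
$\left(-1652 - 29013\right) \left(w{\left(174 \right)} + j{\left(R{\left(15,-3 \right)} \right)}\right) = \left(-1652 - 29013\right) \left(-218 + 1\right) = \left(-30665\right) \left(-217\right) = 6654305$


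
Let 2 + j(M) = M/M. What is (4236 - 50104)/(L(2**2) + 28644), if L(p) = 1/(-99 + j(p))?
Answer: -4586800/2864399 ≈ -1.6013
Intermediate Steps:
j(M) = -1 (j(M) = -2 + M/M = -2 + 1 = -1)
L(p) = -1/100 (L(p) = 1/(-99 - 1) = 1/(-100) = -1/100)
(4236 - 50104)/(L(2**2) + 28644) = (4236 - 50104)/(-1/100 + 28644) = -45868/2864399/100 = -45868*100/2864399 = -4586800/2864399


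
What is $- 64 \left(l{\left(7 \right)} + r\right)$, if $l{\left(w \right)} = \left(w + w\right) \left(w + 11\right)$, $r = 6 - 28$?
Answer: $-14720$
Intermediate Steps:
$r = -22$ ($r = 6 - 28 = -22$)
$l{\left(w \right)} = 2 w \left(11 + w\right)$
$- 64 \left(l{\left(7 \right)} + r\right) = - 64 \left(2 \cdot 7 \left(11 + 7\right) - 22\right) = - 64 \left(2 \cdot 7 \cdot 18 - 22\right) = - 64 \left(252 - 22\right) = \left(-64\right) 230 = -14720$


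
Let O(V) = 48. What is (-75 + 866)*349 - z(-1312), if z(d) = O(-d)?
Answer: 276011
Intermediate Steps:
z(d) = 48
(-75 + 866)*349 - z(-1312) = (-75 + 866)*349 - 1*48 = 791*349 - 48 = 276059 - 48 = 276011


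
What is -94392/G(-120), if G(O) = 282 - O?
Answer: -15732/67 ≈ -234.81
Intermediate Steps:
-94392/G(-120) = -94392/(282 - 1*(-120)) = -94392/(282 + 120) = -94392/402 = -94392*1/402 = -15732/67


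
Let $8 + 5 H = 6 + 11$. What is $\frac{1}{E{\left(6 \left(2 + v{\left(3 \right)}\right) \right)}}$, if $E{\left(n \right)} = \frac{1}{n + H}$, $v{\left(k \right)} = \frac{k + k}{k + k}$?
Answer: $\frac{99}{5} \approx 19.8$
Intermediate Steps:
$v{\left(k \right)} = 1$ ($v{\left(k \right)} = \frac{2 k}{2 k} = 2 k \frac{1}{2 k} = 1$)
$H = \frac{9}{5}$ ($H = - \frac{8}{5} + \frac{6 + 11}{5} = - \frac{8}{5} + \frac{1}{5} \cdot 17 = - \frac{8}{5} + \frac{17}{5} = \frac{9}{5} \approx 1.8$)
$E{\left(n \right)} = \frac{1}{\frac{9}{5} + n}$ ($E{\left(n \right)} = \frac{1}{n + \frac{9}{5}} = \frac{1}{\frac{9}{5} + n}$)
$\frac{1}{E{\left(6 \left(2 + v{\left(3 \right)}\right) \right)}} = \frac{1}{5 \frac{1}{9 + 5 \cdot 6 \left(2 + 1\right)}} = \frac{1}{5 \frac{1}{9 + 5 \cdot 6 \cdot 3}} = \frac{1}{5 \frac{1}{9 + 5 \cdot 18}} = \frac{1}{5 \frac{1}{9 + 90}} = \frac{1}{5 \cdot \frac{1}{99}} = \frac{1}{\frac{5}{99}} = \frac{99}{5}$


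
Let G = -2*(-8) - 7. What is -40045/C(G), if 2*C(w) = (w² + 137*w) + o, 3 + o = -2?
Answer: -80090/1309 ≈ -61.184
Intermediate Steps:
o = -5 (o = -3 - 2 = -5)
G = 9 (G = 16 - 7 = 9)
C(w) = -5/2 + w²/2 + 137*w/2 (C(w) = ((w² + 137*w) - 5)/2 = (-5 + w² + 137*w)/2 = -5/2 + w²/2 + 137*w/2)
-40045/C(G) = -40045/(-5/2 + (½)*9² + (137/2)*9) = -40045/(-5/2 + (½)*81 + 1233/2) = -40045/(-5/2 + 81/2 + 1233/2) = -40045/1309/2 = -40045*2/1309 = -80090/1309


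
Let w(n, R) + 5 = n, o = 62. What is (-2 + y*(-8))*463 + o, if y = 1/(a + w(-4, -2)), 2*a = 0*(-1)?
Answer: -4072/9 ≈ -452.44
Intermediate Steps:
w(n, R) = -5 + n
a = 0 (a = (0*(-1))/2 = (½)*0 = 0)
y = -⅑ (y = 1/(0 + (-5 - 4)) = 1/(0 - 9) = 1/(-9) = -⅑ ≈ -0.11111)
(-2 + y*(-8))*463 + o = (-2 - ⅑*(-8))*463 + 62 = (-2 + 8/9)*463 + 62 = -10/9*463 + 62 = -4630/9 + 62 = -4072/9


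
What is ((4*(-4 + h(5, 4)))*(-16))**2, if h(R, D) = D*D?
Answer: 589824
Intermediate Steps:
h(R, D) = D**2
((4*(-4 + h(5, 4)))*(-16))**2 = ((4*(-4 + 4**2))*(-16))**2 = ((4*(-4 + 16))*(-16))**2 = ((4*12)*(-16))**2 = (48*(-16))**2 = (-768)**2 = 589824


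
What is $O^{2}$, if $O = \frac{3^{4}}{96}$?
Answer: $\frac{729}{1024} \approx 0.71191$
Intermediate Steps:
$O = \frac{27}{32}$ ($O = 81 \cdot \frac{1}{96} = \frac{27}{32} \approx 0.84375$)
$O^{2} = \left(\frac{27}{32}\right)^{2} = \frac{729}{1024}$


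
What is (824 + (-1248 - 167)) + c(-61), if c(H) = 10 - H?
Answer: -520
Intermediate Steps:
(824 + (-1248 - 167)) + c(-61) = (824 + (-1248 - 167)) + (10 - 1*(-61)) = (824 - 1415) + (10 + 61) = -591 + 71 = -520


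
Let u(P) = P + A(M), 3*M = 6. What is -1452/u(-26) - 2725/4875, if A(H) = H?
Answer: 23377/390 ≈ 59.941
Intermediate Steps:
M = 2 (M = (⅓)*6 = 2)
u(P) = 2 + P (u(P) = P + 2 = 2 + P)
-1452/u(-26) - 2725/4875 = -1452/(2 - 26) - 2725/4875 = -1452/(-24) - 2725*1/4875 = -1452*(-1/24) - 109/195 = 121/2 - 109/195 = 23377/390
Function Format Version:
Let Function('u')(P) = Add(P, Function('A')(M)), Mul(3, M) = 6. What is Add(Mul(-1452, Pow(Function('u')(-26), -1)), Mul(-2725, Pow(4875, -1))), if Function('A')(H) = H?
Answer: Rational(23377, 390) ≈ 59.941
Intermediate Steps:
M = 2 (M = Mul(Rational(1, 3), 6) = 2)
Function('u')(P) = Add(2, P) (Function('u')(P) = Add(P, 2) = Add(2, P))
Add(Mul(-1452, Pow(Function('u')(-26), -1)), Mul(-2725, Pow(4875, -1))) = Add(Mul(-1452, Pow(Add(2, -26), -1)), Mul(-2725, Pow(4875, -1))) = Add(Mul(-1452, Pow(-24, -1)), Mul(-2725, Rational(1, 4875))) = Add(Mul(-1452, Rational(-1, 24)), Rational(-109, 195)) = Add(Rational(121, 2), Rational(-109, 195)) = Rational(23377, 390)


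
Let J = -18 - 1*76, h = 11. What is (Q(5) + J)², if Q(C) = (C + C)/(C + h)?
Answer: 558009/64 ≈ 8718.9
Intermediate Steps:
Q(C) = 2*C/(11 + C) (Q(C) = (C + C)/(C + 11) = (2*C)/(11 + C) = 2*C/(11 + C))
J = -94 (J = -18 - 76 = -94)
(Q(5) + J)² = (2*5/(11 + 5) - 94)² = (2*5/16 - 94)² = (2*5*(1/16) - 94)² = (5/8 - 94)² = (-747/8)² = 558009/64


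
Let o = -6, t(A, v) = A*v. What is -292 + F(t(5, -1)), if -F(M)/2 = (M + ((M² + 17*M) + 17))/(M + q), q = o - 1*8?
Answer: -5644/19 ≈ -297.05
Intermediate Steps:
q = -14 (q = -6 - 1*8 = -6 - 8 = -14)
F(M) = -2*(17 + M² + 18*M)/(-14 + M) (F(M) = -2*(M + ((M² + 17*M) + 17))/(M - 14) = -2*(M + (17 + M² + 17*M))/(-14 + M) = -2*(17 + M² + 18*M)/(-14 + M))
-292 + F(t(5, -1)) = -292 + 2*(-17 - (5*(-1))² - 90*(-1))/(-14 + 5*(-1)) = -292 + 2*(-17 - 1*(-5)² - 18*(-5))/(-14 - 5) = -292 + 2*(-17 - 1*25 + 90)/(-19) = -292 + 2*(-1/19)*(-17 - 25 + 90) = -292 + 2*(-1/19)*48 = -292 - 96/19 = -5644/19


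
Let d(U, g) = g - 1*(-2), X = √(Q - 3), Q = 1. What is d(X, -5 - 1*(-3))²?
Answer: 0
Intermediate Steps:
X = I*√2 (X = √(1 - 3) = √(-2) = I*√2 ≈ 1.4142*I)
d(U, g) = 2 + g (d(U, g) = g + 2 = 2 + g)
d(X, -5 - 1*(-3))² = (2 + (-5 - 1*(-3)))² = (2 + (-5 + 3))² = (2 - 2)² = 0² = 0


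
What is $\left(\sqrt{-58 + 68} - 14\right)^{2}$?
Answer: $\left(14 - \sqrt{10}\right)^{2} \approx 117.46$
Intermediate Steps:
$\left(\sqrt{-58 + 68} - 14\right)^{2} = \left(\sqrt{10} - 14\right)^{2} = \left(-14 + \sqrt{10}\right)^{2}$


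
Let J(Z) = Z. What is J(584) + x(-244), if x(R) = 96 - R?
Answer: 924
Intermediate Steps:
J(584) + x(-244) = 584 + (96 - 1*(-244)) = 584 + (96 + 244) = 584 + 340 = 924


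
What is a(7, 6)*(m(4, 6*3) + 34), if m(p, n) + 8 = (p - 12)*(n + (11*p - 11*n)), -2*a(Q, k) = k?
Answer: -3342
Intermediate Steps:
a(Q, k) = -k/2
m(p, n) = -8 + (-12 + p)*(-10*n + 11*p) (m(p, n) = -8 + (p - 12)*(n + (11*p - 11*n)) = -8 + (-12 + p)*(n + (-11*n + 11*p)) = -8 + (-12 + p)*(-10*n + 11*p))
a(7, 6)*(m(4, 6*3) + 34) = (-½*6)*((-8 - 132*4 + 11*4² + 120*(6*3) - 10*6*3*4) + 34) = -3*((-8 - 528 + 11*16 + 120*18 - 10*18*4) + 34) = -3*((-8 - 528 + 176 + 2160 - 720) + 34) = -3*(1080 + 34) = -3*1114 = -3342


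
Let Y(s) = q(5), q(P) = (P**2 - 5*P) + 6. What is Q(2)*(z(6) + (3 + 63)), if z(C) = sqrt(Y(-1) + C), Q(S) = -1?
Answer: -66 - 2*sqrt(3) ≈ -69.464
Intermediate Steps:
q(P) = 6 + P**2 - 5*P
Y(s) = 6 (Y(s) = 6 + 5**2 - 5*5 = 6 + 25 - 25 = 6)
z(C) = sqrt(6 + C)
Q(2)*(z(6) + (3 + 63)) = -(sqrt(6 + 6) + (3 + 63)) = -(sqrt(12) + 66) = -(2*sqrt(3) + 66) = -(66 + 2*sqrt(3)) = -66 - 2*sqrt(3)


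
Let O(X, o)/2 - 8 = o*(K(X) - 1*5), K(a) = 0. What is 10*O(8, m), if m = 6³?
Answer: -21440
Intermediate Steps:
m = 216
O(X, o) = 16 - 10*o (O(X, o) = 16 + 2*(o*(0 - 1*5)) = 16 + 2*(o*(0 - 5)) = 16 + 2*(o*(-5)) = 16 + 2*(-5*o) = 16 - 10*o)
10*O(8, m) = 10*(16 - 10*216) = 10*(16 - 2160) = 10*(-2144) = -21440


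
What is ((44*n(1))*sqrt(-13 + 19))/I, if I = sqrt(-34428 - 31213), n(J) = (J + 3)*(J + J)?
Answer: -352*I*sqrt(393846)/65641 ≈ -3.3654*I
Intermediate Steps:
n(J) = 2*J*(3 + J) (n(J) = (3 + J)*(2*J) = 2*J*(3 + J))
I = I*sqrt(65641) (I = sqrt(-65641) = I*sqrt(65641) ≈ 256.21*I)
((44*n(1))*sqrt(-13 + 19))/I = ((44*(2*1*(3 + 1)))*sqrt(-13 + 19))/((I*sqrt(65641))) = ((44*(2*1*4))*sqrt(6))*(-I*sqrt(65641)/65641) = ((44*8)*sqrt(6))*(-I*sqrt(65641)/65641) = (352*sqrt(6))*(-I*sqrt(65641)/65641) = -352*I*sqrt(393846)/65641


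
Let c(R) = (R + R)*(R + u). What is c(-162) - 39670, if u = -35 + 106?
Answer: -10186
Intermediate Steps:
u = 71
c(R) = 2*R*(71 + R) (c(R) = (R + R)*(R + 71) = (2*R)*(71 + R) = 2*R*(71 + R))
c(-162) - 39670 = 2*(-162)*(71 - 162) - 39670 = 2*(-162)*(-91) - 39670 = 29484 - 39670 = -10186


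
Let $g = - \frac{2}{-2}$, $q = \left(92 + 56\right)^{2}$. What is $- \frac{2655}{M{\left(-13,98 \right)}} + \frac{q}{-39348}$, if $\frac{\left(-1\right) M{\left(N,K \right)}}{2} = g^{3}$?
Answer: $\frac{26106283}{19674} \approx 1326.9$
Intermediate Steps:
$q = 21904$ ($q = 148^{2} = 21904$)
$g = 1$ ($g = \left(-2\right) \left(- \frac{1}{2}\right) = 1$)
$M{\left(N,K \right)} = -2$ ($M{\left(N,K \right)} = - 2 \cdot 1^{3} = \left(-2\right) 1 = -2$)
$- \frac{2655}{M{\left(-13,98 \right)}} + \frac{q}{-39348} = - \frac{2655}{-2} + \frac{21904}{-39348} = \left(-2655\right) \left(- \frac{1}{2}\right) + 21904 \left(- \frac{1}{39348}\right) = \frac{2655}{2} - \frac{5476}{9837} = \frac{26106283}{19674}$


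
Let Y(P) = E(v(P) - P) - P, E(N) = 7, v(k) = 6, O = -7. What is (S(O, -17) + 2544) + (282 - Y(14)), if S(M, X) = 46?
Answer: 2879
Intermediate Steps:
Y(P) = 7 - P
(S(O, -17) + 2544) + (282 - Y(14)) = (46 + 2544) + (282 - (7 - 1*14)) = 2590 + (282 - (7 - 14)) = 2590 + (282 - 1*(-7)) = 2590 + (282 + 7) = 2590 + 289 = 2879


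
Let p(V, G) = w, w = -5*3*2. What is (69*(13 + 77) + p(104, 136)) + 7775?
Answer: 13955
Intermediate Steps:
w = -30 (w = -15*2 = -30)
p(V, G) = -30
(69*(13 + 77) + p(104, 136)) + 7775 = (69*(13 + 77) - 30) + 7775 = (69*90 - 30) + 7775 = (6210 - 30) + 7775 = 6180 + 7775 = 13955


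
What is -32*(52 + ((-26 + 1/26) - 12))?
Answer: -5840/13 ≈ -449.23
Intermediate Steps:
-32*(52 + ((-26 + 1/26) - 12)) = -32*(52 + (-675/26 - 12)) = -32*(52 - 987/26) = -32*365/26 = -5840/13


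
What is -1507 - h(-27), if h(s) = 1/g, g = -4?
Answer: -6027/4 ≈ -1506.8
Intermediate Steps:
h(s) = -1/4 (h(s) = 1/(-4) = -1/4)
-1507 - h(-27) = -1507 - 1*(-1/4) = -1507 + 1/4 = -6027/4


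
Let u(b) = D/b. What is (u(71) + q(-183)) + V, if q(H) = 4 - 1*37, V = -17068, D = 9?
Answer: -1214162/71 ≈ -17101.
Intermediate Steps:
q(H) = -33 (q(H) = 4 - 37 = -33)
u(b) = 9/b
(u(71) + q(-183)) + V = (9/71 - 33) - 17068 = -2334/71 - 17068 = -1214162/71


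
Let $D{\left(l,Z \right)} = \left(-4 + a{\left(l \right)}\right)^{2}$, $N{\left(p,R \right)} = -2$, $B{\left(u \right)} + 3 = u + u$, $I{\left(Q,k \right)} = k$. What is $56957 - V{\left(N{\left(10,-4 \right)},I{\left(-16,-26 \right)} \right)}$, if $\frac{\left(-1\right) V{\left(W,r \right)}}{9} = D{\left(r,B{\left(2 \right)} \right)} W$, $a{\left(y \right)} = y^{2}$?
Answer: $-8071555$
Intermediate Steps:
$B{\left(u \right)} = -3 + 2 u$ ($B{\left(u \right)} = -3 + \left(u + u\right) = -3 + 2 u$)
$D{\left(l,Z \right)} = \left(-4 + l^{2}\right)^{2}$
$V{\left(W,r \right)} = - 9 W \left(-4 + r^{2}\right)^{2}$ ($V{\left(W,r \right)} = - 9 \left(-4 + r^{2}\right)^{2} W = - 9 W \left(-4 + r^{2}\right)^{2}$)
$56957 - V{\left(N{\left(10,-4 \right)},I{\left(-16,-26 \right)} \right)} = 56957 - \left(-9\right) \left(-2\right) \left(-4 + \left(-26\right)^{2}\right)^{2} = 56957 - \left(-9\right) \left(-2\right) \left(-4 + 676\right)^{2} = 56957 - \left(-9\right) \left(-2\right) 672^{2} = 56957 - \left(-9\right) \left(-2\right) 451584 = 56957 - 8128512 = -8071555$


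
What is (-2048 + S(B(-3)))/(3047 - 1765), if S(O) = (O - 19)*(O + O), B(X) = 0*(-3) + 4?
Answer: -1084/641 ≈ -1.6911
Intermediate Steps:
B(X) = 4 (B(X) = 0 + 4 = 4)
S(O) = 2*O*(-19 + O) (S(O) = (-19 + O)*(2*O) = 2*O*(-19 + O))
(-2048 + S(B(-3)))/(3047 - 1765) = (-2048 + 2*4*(-19 + 4))/(3047 - 1765) = (-2048 + 2*4*(-15))/1282 = (-2048 - 120)*(1/1282) = -2168*1/1282 = -1084/641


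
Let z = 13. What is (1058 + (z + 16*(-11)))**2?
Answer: 801025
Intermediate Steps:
(1058 + (z + 16*(-11)))**2 = (1058 + (13 + 16*(-11)))**2 = (1058 + (13 - 176))**2 = (1058 - 163)**2 = 895**2 = 801025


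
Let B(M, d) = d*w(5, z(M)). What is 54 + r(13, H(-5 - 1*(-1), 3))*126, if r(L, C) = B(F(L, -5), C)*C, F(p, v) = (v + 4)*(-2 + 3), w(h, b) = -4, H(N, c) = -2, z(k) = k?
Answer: -1962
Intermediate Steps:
F(p, v) = 4 + v (F(p, v) = (4 + v)*1 = 4 + v)
B(M, d) = -4*d (B(M, d) = d*(-4) = -4*d)
r(L, C) = -4*C**2 (r(L, C) = (-4*C)*C = -4*C**2)
54 + r(13, H(-5 - 1*(-1), 3))*126 = 54 - 4*(-2)**2*126 = 54 - 4*4*126 = 54 - 16*126 = 54 - 2016 = -1962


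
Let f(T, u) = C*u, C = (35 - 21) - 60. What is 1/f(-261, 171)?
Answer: -1/7866 ≈ -0.00012713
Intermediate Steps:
C = -46 (C = 14 - 60 = -46)
f(T, u) = -46*u
1/f(-261, 171) = 1/(-46*171) = 1/(-7866) = -1/7866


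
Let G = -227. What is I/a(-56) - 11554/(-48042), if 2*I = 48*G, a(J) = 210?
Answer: -21608873/840735 ≈ -25.702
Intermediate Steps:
I = -5448 (I = (48*(-227))/2 = (1/2)*(-10896) = -5448)
I/a(-56) - 11554/(-48042) = -5448/210 - 11554/(-48042) = -5448*1/210 - 11554*(-1/48042) = -908/35 + 5777/24021 = -21608873/840735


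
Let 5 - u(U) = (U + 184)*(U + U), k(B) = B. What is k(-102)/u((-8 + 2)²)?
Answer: 102/15835 ≈ 0.0064414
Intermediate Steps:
u(U) = 5 - 2*U*(184 + U) (u(U) = 5 - (U + 184)*(U + U) = 5 - (184 + U)*2*U = 5 - 2*U*(184 + U))
k(-102)/u((-8 + 2)²) = -102/(5 - 368*(-8 + 2)² - 2*(-8 + 2)⁴) = -102/(5 - 368*(-6)² - 2*((-6)²)²) = -102/(5 - 368*36 - 2*36²) = -102/(5 - 13248 - 2*1296) = -102/(5 - 13248 - 2592) = -102/(-15835) = -102*(-1/15835) = 102/15835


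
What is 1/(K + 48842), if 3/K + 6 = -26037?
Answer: 8681/423997401 ≈ 2.0474e-5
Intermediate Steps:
K = -1/8681 (K = 3/(-6 - 26037) = 3/(-26043) = 3*(-1/26043) = -1/8681 ≈ -0.00011519)
1/(K + 48842) = 1/(-1/8681 + 48842) = 1/(423997401/8681) = 8681/423997401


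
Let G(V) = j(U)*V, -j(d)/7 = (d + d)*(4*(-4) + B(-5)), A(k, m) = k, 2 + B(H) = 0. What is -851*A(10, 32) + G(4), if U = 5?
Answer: -3470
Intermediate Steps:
B(H) = -2 (B(H) = -2 + 0 = -2)
j(d) = 252*d (j(d) = -7*(d + d)*(4*(-4) - 2) = -7*2*d*(-16 - 2) = -7*2*d*(-18) = -(-252)*d = 252*d)
G(V) = 1260*V (G(V) = (252*5)*V = 1260*V)
-851*A(10, 32) + G(4) = -851*10 + 1260*4 = -8510 + 5040 = -3470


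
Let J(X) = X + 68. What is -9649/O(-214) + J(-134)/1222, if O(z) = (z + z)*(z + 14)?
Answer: -8720339/52301600 ≈ -0.16673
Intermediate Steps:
O(z) = 2*z*(14 + z) (O(z) = (2*z)*(14 + z) = 2*z*(14 + z))
J(X) = 68 + X
-9649/O(-214) + J(-134)/1222 = -9649*(-1/(428*(14 - 214))) + (68 - 134)/1222 = -9649/(2*(-214)*(-200)) - 66*1/1222 = -9649/85600 - 33/611 = -8720339/52301600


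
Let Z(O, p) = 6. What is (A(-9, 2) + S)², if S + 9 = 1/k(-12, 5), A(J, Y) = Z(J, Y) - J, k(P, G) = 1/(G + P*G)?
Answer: 2401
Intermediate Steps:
k(P, G) = 1/(G + G*P)
A(J, Y) = 6 - J
S = -64 (S = -9 + 1/(1/(5*(1 - 12))) = -9 + 1/((⅕)/(-11)) = -9 + 1/((⅕)*(-1/11)) = -9 + 1/(-1/55) = -9 - 55 = -64)
(A(-9, 2) + S)² = ((6 - 1*(-9)) - 64)² = ((6 + 9) - 64)² = (15 - 64)² = (-49)² = 2401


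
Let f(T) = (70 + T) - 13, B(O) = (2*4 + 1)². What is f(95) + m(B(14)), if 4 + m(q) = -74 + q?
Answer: 155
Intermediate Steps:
B(O) = 81 (B(O) = (8 + 1)² = 9² = 81)
f(T) = 57 + T
m(q) = -78 + q (m(q) = -4 + (-74 + q) = -78 + q)
f(95) + m(B(14)) = (57 + 95) + (-78 + 81) = 152 + 3 = 155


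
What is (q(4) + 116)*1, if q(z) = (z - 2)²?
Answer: 120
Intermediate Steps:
q(z) = (-2 + z)²
(q(4) + 116)*1 = ((-2 + 4)² + 116)*1 = (2² + 116)*1 = (4 + 116)*1 = 120*1 = 120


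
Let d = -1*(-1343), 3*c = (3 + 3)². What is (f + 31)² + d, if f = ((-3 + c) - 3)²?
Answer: 5832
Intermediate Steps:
c = 12 (c = (3 + 3)²/3 = (⅓)*6² = (⅓)*36 = 12)
f = 36 (f = ((-3 + 12) - 3)² = (9 - 3)² = 6² = 36)
d = 1343
(f + 31)² + d = (36 + 31)² + 1343 = 67² + 1343 = 4489 + 1343 = 5832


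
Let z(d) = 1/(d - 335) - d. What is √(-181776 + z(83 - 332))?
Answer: I*√15477718274/292 ≈ 426.06*I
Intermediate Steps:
z(d) = 1/(-335 + d) - d
√(-181776 + z(83 - 332)) = √(-181776 + (1 - (83 - 332)² + 335*(83 - 332))/(-335 + (83 - 332))) = √(-181776 + (1 - 1*(-249)² + 335*(-249))/(-335 - 249)) = √(-181776 + (1 - 1*62001 - 83415)/(-584)) = √(-181776 - (1 - 62001 - 83415)/584) = √(-181776 - 1/584*(-145415)) = √(-181776 + 145415/584) = √(-106011769/584) = I*√15477718274/292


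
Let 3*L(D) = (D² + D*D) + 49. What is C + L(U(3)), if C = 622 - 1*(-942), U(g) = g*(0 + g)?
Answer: 4903/3 ≈ 1634.3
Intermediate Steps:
U(g) = g² (U(g) = g*g = g²)
L(D) = 49/3 + 2*D²/3 (L(D) = ((D² + D*D) + 49)/3 = ((D² + D²) + 49)/3 = (2*D² + 49)/3 = (49 + 2*D²)/3 = 49/3 + 2*D²/3)
C = 1564 (C = 622 + 942 = 1564)
C + L(U(3)) = 1564 + (49/3 + 2*(3²)²/3) = 1564 + (49/3 + (⅔)*9²) = 1564 + (49/3 + (⅔)*81) = 1564 + (49/3 + 54) = 1564 + 211/3 = 4903/3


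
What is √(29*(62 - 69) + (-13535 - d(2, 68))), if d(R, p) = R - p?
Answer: 2*I*√3418 ≈ 116.93*I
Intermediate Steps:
√(29*(62 - 69) + (-13535 - d(2, 68))) = √(29*(62 - 69) + (-13535 - (2 - 1*68))) = √(29*(-7) + (-13535 - (2 - 68))) = √(-203 + (-13535 - 1*(-66))) = √(-203 + (-13535 + 66)) = √(-203 - 13469) = √(-13672) = 2*I*√3418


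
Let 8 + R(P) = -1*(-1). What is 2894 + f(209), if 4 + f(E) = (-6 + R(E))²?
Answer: 3059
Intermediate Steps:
R(P) = -7 (R(P) = -8 - 1*(-1) = -8 + 1 = -7)
f(E) = 165 (f(E) = -4 + (-6 - 7)² = -4 + (-13)² = -4 + 169 = 165)
2894 + f(209) = 2894 + 165 = 3059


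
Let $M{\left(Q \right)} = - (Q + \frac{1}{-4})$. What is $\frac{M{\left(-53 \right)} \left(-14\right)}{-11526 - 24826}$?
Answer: $\frac{21}{1024} \approx 0.020508$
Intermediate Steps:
$M{\left(Q \right)} = \frac{1}{4} - Q$ ($M{\left(Q \right)} = - (Q - \frac{1}{4}) = - (- \frac{1}{4} + Q) = \frac{1}{4} - Q$)
$\frac{M{\left(-53 \right)} \left(-14\right)}{-11526 - 24826} = \frac{\left(\frac{1}{4} - -53\right) \left(-14\right)}{-11526 - 24826} = \frac{\left(\frac{1}{4} + 53\right) \left(-14\right)}{-36352} = \frac{213}{4} \left(-14\right) \left(- \frac{1}{36352}\right) = \left(- \frac{1491}{2}\right) \left(- \frac{1}{36352}\right) = \frac{21}{1024}$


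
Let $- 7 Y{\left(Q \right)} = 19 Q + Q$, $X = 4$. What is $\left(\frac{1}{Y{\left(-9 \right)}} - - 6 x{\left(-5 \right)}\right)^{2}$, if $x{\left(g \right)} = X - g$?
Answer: $\frac{94614529}{32400} \approx 2920.2$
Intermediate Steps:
$x{\left(g \right)} = 4 - g$
$Y{\left(Q \right)} = - \frac{20 Q}{7}$ ($Y{\left(Q \right)} = - \frac{19 Q + Q}{7} = - \frac{20 Q}{7}$)
$\left(\frac{1}{Y{\left(-9 \right)}} - - 6 x{\left(-5 \right)}\right)^{2} = \left(\frac{1}{\left(- \frac{20}{7}\right) \left(-9\right)} - - 6 \left(4 - -5\right)\right)^{2} = \left(\frac{1}{\frac{180}{7}} - - 6 \left(4 + 5\right)\right)^{2} = \left(\frac{7}{180} - \left(-6\right) 9\right)^{2} = \left(\frac{7}{180} - -54\right)^{2} = \left(\frac{7}{180} + 54\right)^{2} = \left(\frac{9727}{180}\right)^{2} = \frac{94614529}{32400}$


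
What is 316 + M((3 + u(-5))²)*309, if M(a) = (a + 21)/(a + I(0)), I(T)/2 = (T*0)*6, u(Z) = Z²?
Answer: 70927/112 ≈ 633.28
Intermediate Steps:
I(T) = 0 (I(T) = 2*((T*0)*6) = 2*(0*6) = 2*0 = 0)
M(a) = (21 + a)/a (M(a) = (a + 21)/(a + 0) = (21 + a)/a)
316 + M((3 + u(-5))²)*309 = 316 + ((21 + (3 + (-5)²)²)/((3 + (-5)²)²))*309 = 316 + ((21 + (3 + 25)²)/((3 + 25)²))*309 = 316 + ((21 + 28²)/(28²))*309 = 316 + ((21 + 784)/784)*309 = 316 + ((1/784)*805)*309 = 316 + (115/112)*309 = 316 + 35535/112 = 70927/112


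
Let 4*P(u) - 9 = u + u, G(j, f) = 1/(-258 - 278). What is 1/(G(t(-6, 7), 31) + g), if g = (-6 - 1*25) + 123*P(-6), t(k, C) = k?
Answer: -536/66063 ≈ -0.0081135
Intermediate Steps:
G(j, f) = -1/536 (G(j, f) = 1/(-536) = -1/536)
P(u) = 9/4 + u/2 (P(u) = 9/4 + (u + u)/4 = 9/4 + (2*u)/4 = 9/4 + u/2)
g = -493/4 (g = (-6 - 1*25) + 123*(9/4 + (½)*(-6)) = (-6 - 25) + 123*(9/4 - 3) = -31 + 123*(-¾) = -31 - 369/4 = -493/4 ≈ -123.25)
1/(G(t(-6, 7), 31) + g) = 1/(-1/536 - 493/4) = 1/(-66063/536) = -536/66063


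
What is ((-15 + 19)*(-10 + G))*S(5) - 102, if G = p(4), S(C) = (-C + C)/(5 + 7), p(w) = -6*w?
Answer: -102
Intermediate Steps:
S(C) = 0 (S(C) = 0/12 = 0*(1/12) = 0)
G = -24 (G = -6*4 = -24)
((-15 + 19)*(-10 + G))*S(5) - 102 = ((-15 + 19)*(-10 - 24))*0 - 102 = (4*(-34))*0 - 102 = -136*0 - 102 = 0 - 102 = -102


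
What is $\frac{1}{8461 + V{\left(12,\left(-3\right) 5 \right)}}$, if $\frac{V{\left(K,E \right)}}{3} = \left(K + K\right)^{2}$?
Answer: $\frac{1}{10189} \approx 9.8145 \cdot 10^{-5}$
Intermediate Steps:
$V{\left(K,E \right)} = 12 K^{2}$ ($V{\left(K,E \right)} = 3 \left(K + K\right)^{2} = 3 \left(2 K\right)^{2} = 3 \cdot 4 K^{2} = 12 K^{2}$)
$\frac{1}{8461 + V{\left(12,\left(-3\right) 5 \right)}} = \frac{1}{8461 + 12 \cdot 12^{2}} = \frac{1}{8461 + 12 \cdot 144} = \frac{1}{8461 + 1728} = \frac{1}{10189}$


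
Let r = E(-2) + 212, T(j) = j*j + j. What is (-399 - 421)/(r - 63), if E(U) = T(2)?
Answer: -164/31 ≈ -5.2903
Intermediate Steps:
T(j) = j + j**2 (T(j) = j**2 + j = j + j**2)
E(U) = 6 (E(U) = 2*(1 + 2) = 2*3 = 6)
r = 218 (r = 6 + 212 = 218)
(-399 - 421)/(r - 63) = (-399 - 421)/(218 - 63) = -820/155 = -820*1/155 = -164/31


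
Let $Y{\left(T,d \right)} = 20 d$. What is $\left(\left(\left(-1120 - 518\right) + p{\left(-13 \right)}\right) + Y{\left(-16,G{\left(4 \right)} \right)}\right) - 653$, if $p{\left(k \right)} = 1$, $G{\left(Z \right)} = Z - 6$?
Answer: $-2330$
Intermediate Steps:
$G{\left(Z \right)} = -6 + Z$
$\left(\left(\left(-1120 - 518\right) + p{\left(-13 \right)}\right) + Y{\left(-16,G{\left(4 \right)} \right)}\right) - 653 = \left(\left(\left(-1120 - 518\right) + 1\right) + 20 \left(-6 + 4\right)\right) - 653 = \left(\left(-1638 + 1\right) + 20 \left(-2\right)\right) - 653 = \left(-1637 - 40\right) - 653 = -1677 - 653 = -2330$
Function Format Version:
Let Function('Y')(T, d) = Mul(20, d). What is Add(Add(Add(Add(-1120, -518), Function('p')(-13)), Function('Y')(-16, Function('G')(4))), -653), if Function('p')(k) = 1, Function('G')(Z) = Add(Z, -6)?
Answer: -2330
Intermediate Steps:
Function('G')(Z) = Add(-6, Z)
Add(Add(Add(Add(-1120, -518), Function('p')(-13)), Function('Y')(-16, Function('G')(4))), -653) = Add(Add(Add(Add(-1120, -518), 1), Mul(20, Add(-6, 4))), -653) = Add(Add(Add(-1638, 1), Mul(20, -2)), -653) = Add(Add(-1637, -40), -653) = Add(-1677, -653) = -2330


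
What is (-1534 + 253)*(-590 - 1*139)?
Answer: 933849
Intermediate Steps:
(-1534 + 253)*(-590 - 1*139) = -1281*(-590 - 139) = -1281*(-729) = 933849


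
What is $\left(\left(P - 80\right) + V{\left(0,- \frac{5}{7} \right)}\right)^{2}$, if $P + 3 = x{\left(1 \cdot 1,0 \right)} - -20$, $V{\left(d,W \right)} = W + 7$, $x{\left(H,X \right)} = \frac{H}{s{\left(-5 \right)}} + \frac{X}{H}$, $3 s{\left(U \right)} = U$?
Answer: $\frac{4024036}{1225} \approx 3284.9$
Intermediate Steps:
$s{\left(U \right)} = \frac{U}{3}$
$x{\left(H,X \right)} = - \frac{3 H}{5} + \frac{X}{H}$ ($x{\left(H,X \right)} = \frac{H}{\frac{1}{3} \left(-5\right)} + \frac{X}{H} = \frac{H}{- \frac{5}{3}} + \frac{X}{H} = H \left(- \frac{3}{5}\right) + \frac{X}{H} = - \frac{3 H}{5} + \frac{X}{H}$)
$V{\left(d,W \right)} = 7 + W$
$P = \frac{82}{5}$ ($P = -3 + \left(\left(- \frac{3 \cdot 1 \cdot 1}{5} + \frac{0}{1 \cdot 1}\right) - -20\right) = -3 + \left(\left(\left(- \frac{3}{5}\right) 1 + \frac{0}{1}\right) + 20\right) = -3 + \left(\left(- \frac{3}{5} + 0 \cdot 1\right) + 20\right) = -3 + \left(\left(- \frac{3}{5} + 0\right) + 20\right) = -3 + \left(- \frac{3}{5} + 20\right) = -3 + \frac{97}{5} = \frac{82}{5} \approx 16.4$)
$\left(\left(P - 80\right) + V{\left(0,- \frac{5}{7} \right)}\right)^{2} = \left(\left(\frac{82}{5} - 80\right) + \left(7 - \frac{5}{7}\right)\right)^{2} = \left(- \frac{318}{5} + \left(7 - \frac{5}{7}\right)\right)^{2} = \left(- \frac{318}{5} + \frac{44}{7}\right)^{2} = \left(- \frac{2006}{35}\right)^{2} = \frac{4024036}{1225}$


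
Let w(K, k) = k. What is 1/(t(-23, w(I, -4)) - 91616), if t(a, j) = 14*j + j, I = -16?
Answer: -1/91676 ≈ -1.0908e-5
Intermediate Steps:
t(a, j) = 15*j
1/(t(-23, w(I, -4)) - 91616) = 1/(15*(-4) - 91616) = 1/(-60 - 91616) = 1/(-91676) = -1/91676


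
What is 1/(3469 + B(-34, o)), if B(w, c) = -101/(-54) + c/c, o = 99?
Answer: 54/187481 ≈ 0.00028803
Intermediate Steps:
B(w, c) = 155/54 (B(w, c) = -101*(-1/54) + 1 = 101/54 + 1 = 155/54)
1/(3469 + B(-34, o)) = 1/(3469 + 155/54) = 1/(187481/54) = 54/187481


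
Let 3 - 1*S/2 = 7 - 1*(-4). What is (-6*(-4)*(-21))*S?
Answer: 8064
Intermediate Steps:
S = -16 (S = 6 - 2*(7 - 1*(-4)) = 6 - 2*(7 + 4) = 6 - 2*11 = 6 - 22 = -16)
(-6*(-4)*(-21))*S = (-6*(-4)*(-21))*(-16) = (24*(-21))*(-16) = -504*(-16) = 8064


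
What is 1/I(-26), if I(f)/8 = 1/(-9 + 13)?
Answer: ½ ≈ 0.50000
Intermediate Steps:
I(f) = 2 (I(f) = 8/(-9 + 13) = 8/4 = 8*(¼) = 2)
1/I(-26) = 1/2 = ½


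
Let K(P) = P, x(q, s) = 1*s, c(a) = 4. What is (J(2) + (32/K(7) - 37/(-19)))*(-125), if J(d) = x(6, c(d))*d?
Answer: -241375/133 ≈ -1814.8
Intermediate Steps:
x(q, s) = s
J(d) = 4*d
(J(2) + (32/K(7) - 37/(-19)))*(-125) = (4*2 + (32/7 - 37/(-19)))*(-125) = (8 + (32*(1/7) - 37*(-1/19)))*(-125) = (8 + (32/7 + 37/19))*(-125) = (8 + 867/133)*(-125) = (1931/133)*(-125) = -241375/133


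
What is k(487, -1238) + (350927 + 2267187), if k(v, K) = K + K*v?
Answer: 2013970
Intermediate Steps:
k(487, -1238) + (350927 + 2267187) = -1238*(1 + 487) + (350927 + 2267187) = -1238*488 + 2618114 = -604144 + 2618114 = 2013970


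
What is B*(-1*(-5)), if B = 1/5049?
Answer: 5/5049 ≈ 0.00099030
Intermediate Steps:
B = 1/5049 ≈ 0.00019806
B*(-1*(-5)) = (-1*(-5))/5049 = (1/5049)*5 = 5/5049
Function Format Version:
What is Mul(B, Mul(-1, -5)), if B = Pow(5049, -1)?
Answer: Rational(5, 5049) ≈ 0.00099030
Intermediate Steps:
B = Rational(1, 5049) ≈ 0.00019806
Mul(B, Mul(-1, -5)) = Mul(Rational(1, 5049), Mul(-1, -5)) = Mul(Rational(1, 5049), 5) = Rational(5, 5049)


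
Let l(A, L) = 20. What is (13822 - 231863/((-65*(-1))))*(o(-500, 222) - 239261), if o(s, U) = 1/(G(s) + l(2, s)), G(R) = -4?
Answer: -39257463465/16 ≈ -2.4536e+9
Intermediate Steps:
o(s, U) = 1/16 (o(s, U) = 1/(-4 + 20) = 1/16)
(13822 - 231863/((-65*(-1))))*(o(-500, 222) - 239261) = (13822 - 231863/((-65*(-1))))*(1/16 - 239261) = (13822 - 231863/65)*(-3828175/16) = (666567/65)*(-3828175/16) = -39257463465/16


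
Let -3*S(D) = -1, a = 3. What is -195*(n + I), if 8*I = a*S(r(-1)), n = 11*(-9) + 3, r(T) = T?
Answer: 149565/8 ≈ 18696.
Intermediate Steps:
S(D) = ⅓ (S(D) = -⅓*(-1) = ⅓)
n = -96 (n = -99 + 3 = -96)
I = ⅛ (I = (3*(⅓))/8 = (⅛)*1 = ⅛ ≈ 0.12500)
-195*(n + I) = -195*(-96 + ⅛) = -195*(-767/8) = 149565/8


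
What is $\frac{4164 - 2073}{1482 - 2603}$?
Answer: $- \frac{2091}{1121} \approx -1.8653$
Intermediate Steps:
$\frac{4164 - 2073}{1482 - 2603} = \frac{2091}{1482 - 2603} = \frac{2091}{-1121} = 2091 \left(- \frac{1}{1121}\right) = - \frac{2091}{1121}$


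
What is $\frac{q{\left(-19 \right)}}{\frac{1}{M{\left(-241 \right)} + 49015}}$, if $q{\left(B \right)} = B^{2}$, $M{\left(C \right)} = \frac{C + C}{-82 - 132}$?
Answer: $\frac{1893389406}{107} \approx 1.7695 \cdot 10^{7}$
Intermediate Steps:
$M{\left(C \right)} = - \frac{C}{107}$ ($M{\left(C \right)} = \frac{2 C}{-214} = 2 C \left(- \frac{1}{214}\right) = - \frac{C}{107}$)
$\frac{q{\left(-19 \right)}}{\frac{1}{M{\left(-241 \right)} + 49015}} = \frac{\left(-19\right)^{2}}{\frac{1}{\left(- \frac{1}{107}\right) \left(-241\right) + 49015}} = \frac{361}{\frac{1}{\frac{241}{107} + 49015}} = \frac{361}{\frac{1}{\frac{5244846}{107}}} = \frac{361}{\frac{107}{5244846}} = 361 \cdot \frac{5244846}{107} = \frac{1893389406}{107}$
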